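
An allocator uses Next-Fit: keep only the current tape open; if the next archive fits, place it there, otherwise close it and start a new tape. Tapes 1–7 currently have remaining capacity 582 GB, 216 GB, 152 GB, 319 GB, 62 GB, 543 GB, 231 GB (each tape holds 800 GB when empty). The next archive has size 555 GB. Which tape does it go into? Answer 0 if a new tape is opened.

0

Next-Fit only looks at tape 7, which has 231 GB free.
555 GB does not fit, so a new tape is opened.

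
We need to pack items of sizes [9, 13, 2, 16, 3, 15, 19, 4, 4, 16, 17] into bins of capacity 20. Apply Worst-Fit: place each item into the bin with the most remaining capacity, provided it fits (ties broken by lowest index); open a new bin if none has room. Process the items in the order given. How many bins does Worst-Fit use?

bin 1: place 9, 11 left
bin 2: place 13, 7 left
bin 1: place 2, 9 left
bin 3: place 16, 4 left
bin 1: place 3, 6 left
bin 4: place 15, 5 left
bin 5: place 19, 1 left
bin 2: place 4, 3 left
bin 1: place 4, 2 left
bin 6: place 16, 4 left
bin 7: place 17, 3 left

7 bins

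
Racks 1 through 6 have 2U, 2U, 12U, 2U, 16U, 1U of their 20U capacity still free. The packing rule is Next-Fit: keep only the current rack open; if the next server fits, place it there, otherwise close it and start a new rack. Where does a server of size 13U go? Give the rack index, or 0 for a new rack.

0

Next-Fit only looks at rack 6, which has 1U free.
13U does not fit, so a new rack is opened.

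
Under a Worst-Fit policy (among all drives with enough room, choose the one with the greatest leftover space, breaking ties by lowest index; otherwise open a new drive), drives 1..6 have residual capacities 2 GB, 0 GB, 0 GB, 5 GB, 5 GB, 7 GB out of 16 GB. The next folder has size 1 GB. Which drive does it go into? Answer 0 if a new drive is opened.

6

Drives with room: drive 1 (2 GB), drive 4 (5 GB), drive 5 (5 GB), drive 6 (7 GB).
Most room is drive 6 with 7 GB free.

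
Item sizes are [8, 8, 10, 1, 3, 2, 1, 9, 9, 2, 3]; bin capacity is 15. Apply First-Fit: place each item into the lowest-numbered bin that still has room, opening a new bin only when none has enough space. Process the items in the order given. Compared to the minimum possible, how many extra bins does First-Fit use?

0

First-Fit: [8,1,3,2,1] [8,2,3] [10] [9] [9] → 5 bins.
5 items exceed 7.5 (half the capacity), and no two of those can share a bin, so at least 5 bins are needed.
So 5 is already optimal.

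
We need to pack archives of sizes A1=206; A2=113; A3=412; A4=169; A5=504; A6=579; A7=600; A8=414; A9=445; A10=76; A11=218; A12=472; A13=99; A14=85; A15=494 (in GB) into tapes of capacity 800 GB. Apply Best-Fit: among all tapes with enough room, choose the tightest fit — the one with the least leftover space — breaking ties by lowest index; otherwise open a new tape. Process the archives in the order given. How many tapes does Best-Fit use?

A1 (206 GB) → tape 1 (remaining 594 GB)
A2 (113 GB) → tape 1 (remaining 481 GB)
A3 (412 GB) → tape 1 (remaining 69 GB)
A4 (169 GB) → tape 2 (remaining 631 GB)
A5 (504 GB) → tape 2 (remaining 127 GB)
A6 (579 GB) → tape 3 (remaining 221 GB)
A7 (600 GB) → tape 4 (remaining 200 GB)
A8 (414 GB) → tape 5 (remaining 386 GB)
A9 (445 GB) → tape 6 (remaining 355 GB)
A10 (76 GB) → tape 2 (remaining 51 GB)
A11 (218 GB) → tape 3 (remaining 3 GB)
A12 (472 GB) → tape 7 (remaining 328 GB)
A13 (99 GB) → tape 4 (remaining 101 GB)
A14 (85 GB) → tape 4 (remaining 16 GB)
A15 (494 GB) → tape 8 (remaining 306 GB)
Final tapes: [206,113,412] [169,504,76] [579,218] [600,99,85] [414] [445] [472] [494].

8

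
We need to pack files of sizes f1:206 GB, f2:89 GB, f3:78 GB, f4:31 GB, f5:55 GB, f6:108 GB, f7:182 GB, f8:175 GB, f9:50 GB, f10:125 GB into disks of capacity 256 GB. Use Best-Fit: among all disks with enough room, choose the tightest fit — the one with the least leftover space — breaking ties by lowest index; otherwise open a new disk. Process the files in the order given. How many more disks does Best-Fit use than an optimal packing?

Best-Fit: [206,31] [89,78,55] [108,125] [182,50] [175] → 5 disks.
Total size 1099 GB; any packing needs at least ⌈1099/256⌉ = 5 disks.
So 5 is already optimal.

0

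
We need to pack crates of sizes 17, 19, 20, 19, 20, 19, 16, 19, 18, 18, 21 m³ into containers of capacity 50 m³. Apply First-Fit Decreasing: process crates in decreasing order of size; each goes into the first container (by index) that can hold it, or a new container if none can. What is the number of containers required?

Sorted descending: 21, 20, 20, 19, 19, 19, 19, 18, 18, 17, 16.
Put 21 m³ in container 1; 29 m³ remain.
Put 20 m³ in container 1; 9 m³ remain.
Put 20 m³ in container 2; 30 m³ remain.
Put 19 m³ in container 2; 11 m³ remain.
Put 19 m³ in container 3; 31 m³ remain.
Put 19 m³ in container 3; 12 m³ remain.
Put 19 m³ in container 4; 31 m³ remain.
Put 18 m³ in container 4; 13 m³ remain.
Put 18 m³ in container 5; 32 m³ remain.
Put 17 m³ in container 5; 15 m³ remain.
Put 16 m³ in container 6; 34 m³ remain.

6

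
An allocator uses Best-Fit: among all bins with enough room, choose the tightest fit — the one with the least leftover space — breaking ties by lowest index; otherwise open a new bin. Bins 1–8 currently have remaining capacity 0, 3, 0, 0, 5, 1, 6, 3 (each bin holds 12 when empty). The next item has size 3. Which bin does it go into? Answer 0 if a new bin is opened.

Bins with room: bin 2 (3), bin 5 (5), bin 7 (6), bin 8 (3).
Tightest fit is bin 2 with 3 free.

2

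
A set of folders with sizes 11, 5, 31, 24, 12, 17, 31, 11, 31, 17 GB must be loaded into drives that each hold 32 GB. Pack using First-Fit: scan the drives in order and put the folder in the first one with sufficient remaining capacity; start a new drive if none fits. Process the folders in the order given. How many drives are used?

drive 1: place 11 GB, 21 GB left
drive 1: place 5 GB, 16 GB left
drive 2: place 31 GB, 1 GB left
drive 3: place 24 GB, 8 GB left
drive 1: place 12 GB, 4 GB left
drive 4: place 17 GB, 15 GB left
drive 5: place 31 GB, 1 GB left
drive 4: place 11 GB, 4 GB left
drive 6: place 31 GB, 1 GB left
drive 7: place 17 GB, 15 GB left

7 drives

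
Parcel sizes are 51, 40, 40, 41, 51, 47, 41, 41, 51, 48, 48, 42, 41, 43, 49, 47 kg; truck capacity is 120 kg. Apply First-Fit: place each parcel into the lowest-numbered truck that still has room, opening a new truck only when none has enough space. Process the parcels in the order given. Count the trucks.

8

Put 51 kg in truck 1; 69 kg remain.
Put 40 kg in truck 1; 29 kg remain.
Put 40 kg in truck 2; 80 kg remain.
Put 41 kg in truck 2; 39 kg remain.
Put 51 kg in truck 3; 69 kg remain.
Put 47 kg in truck 3; 22 kg remain.
Put 41 kg in truck 4; 79 kg remain.
Put 41 kg in truck 4; 38 kg remain.
Put 51 kg in truck 5; 69 kg remain.
Put 48 kg in truck 5; 21 kg remain.
Put 48 kg in truck 6; 72 kg remain.
Put 42 kg in truck 6; 30 kg remain.
Put 41 kg in truck 7; 79 kg remain.
Put 43 kg in truck 7; 36 kg remain.
Put 49 kg in truck 8; 71 kg remain.
Put 47 kg in truck 8; 24 kg remain.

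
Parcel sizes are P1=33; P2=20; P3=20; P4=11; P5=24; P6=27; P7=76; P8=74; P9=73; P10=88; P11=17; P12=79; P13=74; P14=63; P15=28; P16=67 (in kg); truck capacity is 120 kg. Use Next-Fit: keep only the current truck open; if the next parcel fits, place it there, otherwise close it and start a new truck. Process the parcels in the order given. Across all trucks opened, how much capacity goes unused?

truck 1: place P1 (33 kg), 87 kg left
truck 1: place P2 (20 kg), 67 kg left
truck 1: place P3 (20 kg), 47 kg left
truck 1: place P4 (11 kg), 36 kg left
truck 1: place P5 (24 kg), 12 kg left
truck 2: place P6 (27 kg), 93 kg left
truck 2: place P7 (76 kg), 17 kg left
truck 3: place P8 (74 kg), 46 kg left
truck 4: place P9 (73 kg), 47 kg left
truck 5: place P10 (88 kg), 32 kg left
truck 5: place P11 (17 kg), 15 kg left
truck 6: place P12 (79 kg), 41 kg left
truck 7: place P13 (74 kg), 46 kg left
truck 8: place P14 (63 kg), 57 kg left
truck 8: place P15 (28 kg), 29 kg left
truck 9: place P16 (67 kg), 53 kg left
9 trucks × 120 kg = 1080 kg; used 774 kg; unused 306 kg.

306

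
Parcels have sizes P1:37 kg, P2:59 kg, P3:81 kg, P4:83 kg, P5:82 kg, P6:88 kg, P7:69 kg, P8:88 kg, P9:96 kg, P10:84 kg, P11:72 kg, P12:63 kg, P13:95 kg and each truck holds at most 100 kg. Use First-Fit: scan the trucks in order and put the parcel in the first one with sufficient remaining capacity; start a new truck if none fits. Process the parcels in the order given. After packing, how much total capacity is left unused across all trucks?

203

Put P1 (37 kg) in truck 1; 63 kg remain.
Put P2 (59 kg) in truck 1; 4 kg remain.
Put P3 (81 kg) in truck 2; 19 kg remain.
Put P4 (83 kg) in truck 3; 17 kg remain.
Put P5 (82 kg) in truck 4; 18 kg remain.
Put P6 (88 kg) in truck 5; 12 kg remain.
Put P7 (69 kg) in truck 6; 31 kg remain.
Put P8 (88 kg) in truck 7; 12 kg remain.
Put P9 (96 kg) in truck 8; 4 kg remain.
Put P10 (84 kg) in truck 9; 16 kg remain.
Put P11 (72 kg) in truck 10; 28 kg remain.
Put P12 (63 kg) in truck 11; 37 kg remain.
Put P13 (95 kg) in truck 12; 5 kg remain.
12 trucks × 100 kg = 1200 kg; used 997 kg; unused 203 kg.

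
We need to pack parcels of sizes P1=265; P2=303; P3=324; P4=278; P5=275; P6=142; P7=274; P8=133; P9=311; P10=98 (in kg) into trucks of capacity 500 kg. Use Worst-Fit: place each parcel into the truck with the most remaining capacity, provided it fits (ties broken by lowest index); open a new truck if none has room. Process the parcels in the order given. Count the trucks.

7

Put P1 (265 kg) in truck 1; 235 kg remain.
Put P2 (303 kg) in truck 2; 197 kg remain.
Put P3 (324 kg) in truck 3; 176 kg remain.
Put P4 (278 kg) in truck 4; 222 kg remain.
Put P5 (275 kg) in truck 5; 225 kg remain.
Put P6 (142 kg) in truck 1; 93 kg remain.
Put P7 (274 kg) in truck 6; 226 kg remain.
Put P8 (133 kg) in truck 6; 93 kg remain.
Put P9 (311 kg) in truck 7; 189 kg remain.
Put P10 (98 kg) in truck 5; 127 kg remain.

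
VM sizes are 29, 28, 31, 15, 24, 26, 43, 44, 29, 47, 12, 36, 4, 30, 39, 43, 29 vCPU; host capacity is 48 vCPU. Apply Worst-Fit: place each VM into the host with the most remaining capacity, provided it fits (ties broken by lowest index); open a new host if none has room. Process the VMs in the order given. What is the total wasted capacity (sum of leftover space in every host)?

Put 29 vCPU in host 1; 19 vCPU remain.
Put 28 vCPU in host 2; 20 vCPU remain.
Put 31 vCPU in host 3; 17 vCPU remain.
Put 15 vCPU in host 2; 5 vCPU remain.
Put 24 vCPU in host 4; 24 vCPU remain.
Put 26 vCPU in host 5; 22 vCPU remain.
Put 43 vCPU in host 6; 5 vCPU remain.
Put 44 vCPU in host 7; 4 vCPU remain.
Put 29 vCPU in host 8; 19 vCPU remain.
Put 47 vCPU in host 9; 1 vCPU remain.
Put 12 vCPU in host 4; 12 vCPU remain.
Put 36 vCPU in host 10; 12 vCPU remain.
Put 4 vCPU in host 5; 18 vCPU remain.
Put 30 vCPU in host 11; 18 vCPU remain.
Put 39 vCPU in host 12; 9 vCPU remain.
Put 43 vCPU in host 13; 5 vCPU remain.
Put 29 vCPU in host 14; 19 vCPU remain.
14 hosts × 48 vCPU = 672 vCPU; used 509 vCPU; unused 163 vCPU.

163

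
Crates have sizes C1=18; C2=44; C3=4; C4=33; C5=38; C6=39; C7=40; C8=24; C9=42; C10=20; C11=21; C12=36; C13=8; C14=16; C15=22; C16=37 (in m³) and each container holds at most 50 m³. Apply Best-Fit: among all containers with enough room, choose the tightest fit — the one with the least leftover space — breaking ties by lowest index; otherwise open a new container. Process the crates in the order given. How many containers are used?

C1 (18 m³) → container 1 (remaining 32 m³)
C2 (44 m³) → container 2 (remaining 6 m³)
C3 (4 m³) → container 2 (remaining 2 m³)
C4 (33 m³) → container 3 (remaining 17 m³)
C5 (38 m³) → container 4 (remaining 12 m³)
C6 (39 m³) → container 5 (remaining 11 m³)
C7 (40 m³) → container 6 (remaining 10 m³)
C8 (24 m³) → container 1 (remaining 8 m³)
C9 (42 m³) → container 7 (remaining 8 m³)
C10 (20 m³) → container 8 (remaining 30 m³)
C11 (21 m³) → container 8 (remaining 9 m³)
C12 (36 m³) → container 9 (remaining 14 m³)
C13 (8 m³) → container 1 (remaining 0 m³)
C14 (16 m³) → container 3 (remaining 1 m³)
C15 (22 m³) → container 10 (remaining 28 m³)
C16 (37 m³) → container 11 (remaining 13 m³)
Final containers: [18,24,8] [44,4] [33,16] [38] [39] [40] [42] [20,21] [36] [22] [37].

11 containers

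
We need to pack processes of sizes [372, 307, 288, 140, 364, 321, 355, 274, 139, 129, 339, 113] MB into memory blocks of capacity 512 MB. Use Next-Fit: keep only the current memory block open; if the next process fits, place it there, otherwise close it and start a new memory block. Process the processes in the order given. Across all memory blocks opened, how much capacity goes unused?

Put 372 MB in memory block 1; 140 MB remain.
Put 307 MB in memory block 2; 205 MB remain.
Put 288 MB in memory block 3; 224 MB remain.
Put 140 MB in memory block 3; 84 MB remain.
Put 364 MB in memory block 4; 148 MB remain.
Put 321 MB in memory block 5; 191 MB remain.
Put 355 MB in memory block 6; 157 MB remain.
Put 274 MB in memory block 7; 238 MB remain.
Put 139 MB in memory block 7; 99 MB remain.
Put 129 MB in memory block 8; 383 MB remain.
Put 339 MB in memory block 8; 44 MB remain.
Put 113 MB in memory block 9; 399 MB remain.
9 memory blocks × 512 MB = 4608 MB; used 3141 MB; unused 1467 MB.

1467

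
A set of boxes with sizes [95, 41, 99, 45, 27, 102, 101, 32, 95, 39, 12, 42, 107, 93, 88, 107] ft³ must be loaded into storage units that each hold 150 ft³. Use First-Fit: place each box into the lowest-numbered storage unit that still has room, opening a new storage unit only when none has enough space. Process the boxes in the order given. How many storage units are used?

9 storage units

95 ft³ → storage unit 1 (remaining 55 ft³)
41 ft³ → storage unit 1 (remaining 14 ft³)
99 ft³ → storage unit 2 (remaining 51 ft³)
45 ft³ → storage unit 2 (remaining 6 ft³)
27 ft³ → storage unit 3 (remaining 123 ft³)
102 ft³ → storage unit 3 (remaining 21 ft³)
101 ft³ → storage unit 4 (remaining 49 ft³)
32 ft³ → storage unit 4 (remaining 17 ft³)
95 ft³ → storage unit 5 (remaining 55 ft³)
39 ft³ → storage unit 5 (remaining 16 ft³)
12 ft³ → storage unit 1 (remaining 2 ft³)
42 ft³ → storage unit 6 (remaining 108 ft³)
107 ft³ → storage unit 6 (remaining 1 ft³)
93 ft³ → storage unit 7 (remaining 57 ft³)
88 ft³ → storage unit 8 (remaining 62 ft³)
107 ft³ → storage unit 9 (remaining 43 ft³)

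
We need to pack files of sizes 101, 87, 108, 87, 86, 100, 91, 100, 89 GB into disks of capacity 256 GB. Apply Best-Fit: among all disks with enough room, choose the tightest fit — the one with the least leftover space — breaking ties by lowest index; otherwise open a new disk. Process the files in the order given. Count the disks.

5

101 GB → disk 1 (remaining 155 GB)
87 GB → disk 1 (remaining 68 GB)
108 GB → disk 2 (remaining 148 GB)
87 GB → disk 2 (remaining 61 GB)
86 GB → disk 3 (remaining 170 GB)
100 GB → disk 3 (remaining 70 GB)
91 GB → disk 4 (remaining 165 GB)
100 GB → disk 4 (remaining 65 GB)
89 GB → disk 5 (remaining 167 GB)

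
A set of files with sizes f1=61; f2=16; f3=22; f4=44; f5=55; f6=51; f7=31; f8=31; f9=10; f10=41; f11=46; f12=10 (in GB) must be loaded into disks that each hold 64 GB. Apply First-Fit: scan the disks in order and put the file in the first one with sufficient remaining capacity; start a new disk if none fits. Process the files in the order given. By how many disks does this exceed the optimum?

First-Fit: [61] [16,22,10,10] [44] [55] [51] [31,31] [41] [46] → 8 disks.
Total size 418 GB; any packing needs at least ⌈418/64⌉ = 7 disks.
An optimal packing achieves that bound: [61] [55] [51,10] [46,16] [44,10] [41,22] [31,31] → 7 disks.
Excess: 8 − 7 = 1.

1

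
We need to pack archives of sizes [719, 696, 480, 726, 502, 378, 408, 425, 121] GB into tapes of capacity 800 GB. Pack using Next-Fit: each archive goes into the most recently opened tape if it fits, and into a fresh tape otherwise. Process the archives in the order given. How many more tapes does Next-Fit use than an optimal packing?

Next-Fit: [719] [696] [480] [726] [502] [378,408] [425,121] → 7 tapes.
7 archives exceed 400 GB (half the capacity), and no two of those can share a tape, so at least 7 tapes are needed.
So 7 is already optimal.

0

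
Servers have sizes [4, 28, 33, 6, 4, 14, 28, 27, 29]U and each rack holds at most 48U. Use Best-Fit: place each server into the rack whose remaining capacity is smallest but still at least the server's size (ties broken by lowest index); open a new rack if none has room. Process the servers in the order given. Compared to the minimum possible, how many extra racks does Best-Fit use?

Best-Fit: [4,28,14] [33,6,4] [28] [27] [29] → 5 racks.
5 servers exceed 24U (half the capacity), and no two of those can share a rack, so at least 5 racks are needed.
So 5 is already optimal.

0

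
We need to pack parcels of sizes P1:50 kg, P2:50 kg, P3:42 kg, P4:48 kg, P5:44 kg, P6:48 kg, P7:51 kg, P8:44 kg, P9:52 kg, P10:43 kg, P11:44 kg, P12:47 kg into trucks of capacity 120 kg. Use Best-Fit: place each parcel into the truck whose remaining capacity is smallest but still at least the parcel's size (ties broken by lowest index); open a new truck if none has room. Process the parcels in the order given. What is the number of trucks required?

6 trucks

truck 1: place P1 (50 kg), 70 kg left
truck 1: place P2 (50 kg), 20 kg left
truck 2: place P3 (42 kg), 78 kg left
truck 2: place P4 (48 kg), 30 kg left
truck 3: place P5 (44 kg), 76 kg left
truck 3: place P6 (48 kg), 28 kg left
truck 4: place P7 (51 kg), 69 kg left
truck 4: place P8 (44 kg), 25 kg left
truck 5: place P9 (52 kg), 68 kg left
truck 5: place P10 (43 kg), 25 kg left
truck 6: place P11 (44 kg), 76 kg left
truck 6: place P12 (47 kg), 29 kg left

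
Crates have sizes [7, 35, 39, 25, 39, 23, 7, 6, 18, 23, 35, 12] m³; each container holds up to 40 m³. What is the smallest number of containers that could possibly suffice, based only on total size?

7

Total size = 7 + 35 + 39 + 25 + 39 + 23 + 7 + 6 + 18 + 23 + 35 + 12 = 269 m³.
⌈269 / 40⌉ = 7.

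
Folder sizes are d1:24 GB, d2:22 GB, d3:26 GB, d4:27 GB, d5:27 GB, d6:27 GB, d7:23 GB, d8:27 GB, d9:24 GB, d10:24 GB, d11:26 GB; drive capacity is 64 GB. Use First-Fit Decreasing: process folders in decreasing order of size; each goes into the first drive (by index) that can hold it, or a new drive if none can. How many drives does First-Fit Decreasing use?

6 drives

Sorted descending: 27, 27, 27, 27, 26, 26, 24, 24, 24, 23, 22.
Put 27 GB in drive 1; 37 GB remain.
Put 27 GB in drive 1; 10 GB remain.
Put 27 GB in drive 2; 37 GB remain.
Put 27 GB in drive 2; 10 GB remain.
Put 26 GB in drive 3; 38 GB remain.
Put 26 GB in drive 3; 12 GB remain.
Put 24 GB in drive 4; 40 GB remain.
Put 24 GB in drive 4; 16 GB remain.
Put 24 GB in drive 5; 40 GB remain.
Put 23 GB in drive 5; 17 GB remain.
Put 22 GB in drive 6; 42 GB remain.
Final drives: [27,27] [27,27] [26,26] [24,24] [24,23] [22].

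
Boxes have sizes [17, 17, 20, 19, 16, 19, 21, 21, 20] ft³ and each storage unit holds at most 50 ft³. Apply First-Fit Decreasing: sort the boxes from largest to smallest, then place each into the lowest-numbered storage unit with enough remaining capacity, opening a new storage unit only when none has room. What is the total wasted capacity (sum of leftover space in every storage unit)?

Sorted descending: 21, 21, 20, 20, 19, 19, 17, 17, 16.
21 ft³ → storage unit 1 (remaining 29 ft³)
21 ft³ → storage unit 1 (remaining 8 ft³)
20 ft³ → storage unit 2 (remaining 30 ft³)
20 ft³ → storage unit 2 (remaining 10 ft³)
19 ft³ → storage unit 3 (remaining 31 ft³)
19 ft³ → storage unit 3 (remaining 12 ft³)
17 ft³ → storage unit 4 (remaining 33 ft³)
17 ft³ → storage unit 4 (remaining 16 ft³)
16 ft³ → storage unit 4 (remaining 0 ft³)
4 storage units × 50 ft³ = 200 ft³; used 170 ft³; unused 30 ft³.

30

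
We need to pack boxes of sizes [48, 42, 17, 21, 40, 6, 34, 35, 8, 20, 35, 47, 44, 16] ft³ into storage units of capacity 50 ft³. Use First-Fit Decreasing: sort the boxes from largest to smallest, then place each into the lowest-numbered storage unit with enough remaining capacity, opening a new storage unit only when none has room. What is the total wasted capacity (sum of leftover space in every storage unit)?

87

Sorted descending: 48, 47, 44, 42, 40, 35, 35, 34, 21, 20, 17, 16, 8, 6.
Put 48 ft³ in storage unit 1; 2 ft³ remain.
Put 47 ft³ in storage unit 2; 3 ft³ remain.
Put 44 ft³ in storage unit 3; 6 ft³ remain.
Put 42 ft³ in storage unit 4; 8 ft³ remain.
Put 40 ft³ in storage unit 5; 10 ft³ remain.
Put 35 ft³ in storage unit 6; 15 ft³ remain.
Put 35 ft³ in storage unit 7; 15 ft³ remain.
Put 34 ft³ in storage unit 8; 16 ft³ remain.
Put 21 ft³ in storage unit 9; 29 ft³ remain.
Put 20 ft³ in storage unit 9; 9 ft³ remain.
Put 17 ft³ in storage unit 10; 33 ft³ remain.
Put 16 ft³ in storage unit 8; 0 ft³ remain.
Put 8 ft³ in storage unit 4; 0 ft³ remain.
Put 6 ft³ in storage unit 3; 0 ft³ remain.
10 storage units × 50 ft³ = 500 ft³; used 413 ft³; unused 87 ft³.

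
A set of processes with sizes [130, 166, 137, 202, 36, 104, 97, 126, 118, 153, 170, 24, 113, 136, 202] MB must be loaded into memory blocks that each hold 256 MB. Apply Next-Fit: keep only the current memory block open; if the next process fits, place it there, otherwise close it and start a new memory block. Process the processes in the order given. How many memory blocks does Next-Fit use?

memory block 1: place 130 MB, 126 MB left
memory block 2: place 166 MB, 90 MB left
memory block 3: place 137 MB, 119 MB left
memory block 4: place 202 MB, 54 MB left
memory block 4: place 36 MB, 18 MB left
memory block 5: place 104 MB, 152 MB left
memory block 5: place 97 MB, 55 MB left
memory block 6: place 126 MB, 130 MB left
memory block 6: place 118 MB, 12 MB left
memory block 7: place 153 MB, 103 MB left
memory block 8: place 170 MB, 86 MB left
memory block 8: place 24 MB, 62 MB left
memory block 9: place 113 MB, 143 MB left
memory block 9: place 136 MB, 7 MB left
memory block 10: place 202 MB, 54 MB left
Final memory blocks: [130] [166] [137] [202,36] [104,97] [126,118] [153] [170,24] [113,136] [202].

10 memory blocks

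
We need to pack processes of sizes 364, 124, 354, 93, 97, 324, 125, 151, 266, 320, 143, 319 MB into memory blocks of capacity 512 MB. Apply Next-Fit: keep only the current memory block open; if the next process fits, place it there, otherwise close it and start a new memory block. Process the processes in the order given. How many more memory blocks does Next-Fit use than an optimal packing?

1

Next-Fit: [364,124] [354,93] [97,324] [125,151] [266] [320,143] [319] → 7 memory blocks.
Total size 2680 MB; any packing needs at least ⌈2680/512⌉ = 6 memory blocks.
An optimal packing achieves that bound: [364,143] [354,151] [324,125] [320,124] [319,97,93] [266] → 6 memory blocks.
Excess: 7 − 6 = 1.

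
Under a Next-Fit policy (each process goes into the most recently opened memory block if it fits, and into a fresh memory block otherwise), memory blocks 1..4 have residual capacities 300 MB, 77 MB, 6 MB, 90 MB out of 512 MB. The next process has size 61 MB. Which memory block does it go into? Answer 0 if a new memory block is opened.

4

Next-Fit only looks at memory block 4, which has 90 MB free.
61 MB fits there.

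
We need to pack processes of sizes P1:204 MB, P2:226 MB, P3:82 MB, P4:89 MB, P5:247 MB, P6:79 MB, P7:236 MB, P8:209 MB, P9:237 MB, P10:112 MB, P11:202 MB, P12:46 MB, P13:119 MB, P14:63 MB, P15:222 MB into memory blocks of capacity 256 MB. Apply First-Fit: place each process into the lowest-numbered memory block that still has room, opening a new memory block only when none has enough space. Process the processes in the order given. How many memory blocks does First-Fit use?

11

Put P1 (204 MB) in memory block 1; 52 MB remain.
Put P2 (226 MB) in memory block 2; 30 MB remain.
Put P3 (82 MB) in memory block 3; 174 MB remain.
Put P4 (89 MB) in memory block 3; 85 MB remain.
Put P5 (247 MB) in memory block 4; 9 MB remain.
Put P6 (79 MB) in memory block 3; 6 MB remain.
Put P7 (236 MB) in memory block 5; 20 MB remain.
Put P8 (209 MB) in memory block 6; 47 MB remain.
Put P9 (237 MB) in memory block 7; 19 MB remain.
Put P10 (112 MB) in memory block 8; 144 MB remain.
Put P11 (202 MB) in memory block 9; 54 MB remain.
Put P12 (46 MB) in memory block 1; 6 MB remain.
Put P13 (119 MB) in memory block 8; 25 MB remain.
Put P14 (63 MB) in memory block 10; 193 MB remain.
Put P15 (222 MB) in memory block 11; 34 MB remain.
Final memory blocks: [204,46] [226] [82,89,79] [247] [236] [209] [237] [112,119] [202] [63] [222].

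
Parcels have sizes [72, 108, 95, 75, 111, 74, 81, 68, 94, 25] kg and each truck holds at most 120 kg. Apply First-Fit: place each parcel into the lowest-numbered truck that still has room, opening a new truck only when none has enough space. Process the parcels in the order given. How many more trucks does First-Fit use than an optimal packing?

First-Fit: [72,25] [108] [95] [75] [111] [74] [81] [68] [94] → 9 trucks.
9 parcels exceed 60 kg (half the capacity), and no two of those can share a truck, so at least 9 trucks are needed.
So 9 is already optimal.

0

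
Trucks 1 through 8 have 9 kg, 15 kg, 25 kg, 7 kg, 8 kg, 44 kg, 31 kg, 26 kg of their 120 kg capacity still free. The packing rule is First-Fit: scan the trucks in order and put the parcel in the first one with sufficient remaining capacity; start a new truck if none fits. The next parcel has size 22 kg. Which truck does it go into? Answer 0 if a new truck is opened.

Trucks with room: truck 3 (25 kg), truck 6 (44 kg), truck 7 (31 kg), truck 8 (26 kg).
The first with room is truck 3.

3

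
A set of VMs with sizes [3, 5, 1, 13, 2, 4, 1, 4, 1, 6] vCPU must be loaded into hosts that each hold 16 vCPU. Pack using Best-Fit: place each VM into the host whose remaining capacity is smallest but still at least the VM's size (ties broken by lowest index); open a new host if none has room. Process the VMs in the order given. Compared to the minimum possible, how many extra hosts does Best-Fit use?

0

Best-Fit: [3,5,1,4,1] [13,2,1] [4,6] → 3 hosts.
Total size 40 vCPU; any packing needs at least ⌈40/16⌉ = 3 hosts.
So 3 is already optimal.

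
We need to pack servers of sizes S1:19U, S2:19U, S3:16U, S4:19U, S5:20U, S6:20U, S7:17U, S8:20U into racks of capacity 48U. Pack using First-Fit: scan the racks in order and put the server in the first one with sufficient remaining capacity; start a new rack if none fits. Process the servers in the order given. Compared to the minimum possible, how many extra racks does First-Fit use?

0

First-Fit: [19,19] [16,19] [20,20] [17,20] → 4 racks.
Total size 150U; any packing needs at least ⌈150/48⌉ = 4 racks.
So 4 is already optimal.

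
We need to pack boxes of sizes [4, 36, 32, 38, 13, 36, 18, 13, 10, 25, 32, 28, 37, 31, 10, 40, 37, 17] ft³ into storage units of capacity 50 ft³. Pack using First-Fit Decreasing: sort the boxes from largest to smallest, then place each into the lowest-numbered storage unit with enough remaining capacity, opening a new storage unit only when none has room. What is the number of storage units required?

Sorted descending: 40, 38, 37, 37, 36, 36, 32, 32, 31, 28, 25, 18, 17, 13, 13, 10, 10, 4.
storage unit 1: place 40 ft³, 10 ft³ left
storage unit 2: place 38 ft³, 12 ft³ left
storage unit 3: place 37 ft³, 13 ft³ left
storage unit 4: place 37 ft³, 13 ft³ left
storage unit 5: place 36 ft³, 14 ft³ left
storage unit 6: place 36 ft³, 14 ft³ left
storage unit 7: place 32 ft³, 18 ft³ left
storage unit 8: place 32 ft³, 18 ft³ left
storage unit 9: place 31 ft³, 19 ft³ left
storage unit 10: place 28 ft³, 22 ft³ left
storage unit 11: place 25 ft³, 25 ft³ left
storage unit 7: place 18 ft³, 0 ft³ left
storage unit 8: place 17 ft³, 1 ft³ left
storage unit 3: place 13 ft³, 0 ft³ left
storage unit 4: place 13 ft³, 0 ft³ left
storage unit 1: place 10 ft³, 0 ft³ left
storage unit 2: place 10 ft³, 2 ft³ left
storage unit 5: place 4 ft³, 10 ft³ left
Final storage units: [40,10] [38,10] [37,13] [37,13] [36,4] [36] [32,18] [32,17] [31] [28] [25].

11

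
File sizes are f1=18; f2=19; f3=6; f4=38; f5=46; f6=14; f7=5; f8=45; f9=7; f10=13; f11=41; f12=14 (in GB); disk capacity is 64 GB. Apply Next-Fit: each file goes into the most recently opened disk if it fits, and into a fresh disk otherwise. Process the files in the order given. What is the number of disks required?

6 disks

disk 1: place f1 (18 GB), 46 GB left
disk 1: place f2 (19 GB), 27 GB left
disk 1: place f3 (6 GB), 21 GB left
disk 2: place f4 (38 GB), 26 GB left
disk 3: place f5 (46 GB), 18 GB left
disk 3: place f6 (14 GB), 4 GB left
disk 4: place f7 (5 GB), 59 GB left
disk 4: place f8 (45 GB), 14 GB left
disk 4: place f9 (7 GB), 7 GB left
disk 5: place f10 (13 GB), 51 GB left
disk 5: place f11 (41 GB), 10 GB left
disk 6: place f12 (14 GB), 50 GB left
Final disks: [18,19,6] [38] [46,14] [5,45,7] [13,41] [14].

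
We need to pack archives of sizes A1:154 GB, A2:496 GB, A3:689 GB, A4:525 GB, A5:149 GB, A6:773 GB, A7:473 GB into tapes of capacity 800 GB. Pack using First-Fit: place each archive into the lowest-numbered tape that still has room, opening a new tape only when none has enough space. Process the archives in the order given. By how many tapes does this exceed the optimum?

0

First-Fit: [154,496,149] [689] [525] [773] [473] → 5 tapes.
Total size 3259 GB; any packing needs at least ⌈3259/800⌉ = 5 tapes.
So 5 is already optimal.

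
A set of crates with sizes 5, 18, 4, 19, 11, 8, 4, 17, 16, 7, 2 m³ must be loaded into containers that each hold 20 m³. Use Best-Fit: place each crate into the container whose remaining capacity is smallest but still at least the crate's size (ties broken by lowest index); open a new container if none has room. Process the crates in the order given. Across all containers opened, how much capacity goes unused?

container 1: place 5 m³, 15 m³ left
container 2: place 18 m³, 2 m³ left
container 1: place 4 m³, 11 m³ left
container 3: place 19 m³, 1 m³ left
container 1: place 11 m³, 0 m³ left
container 4: place 8 m³, 12 m³ left
container 4: place 4 m³, 8 m³ left
container 5: place 17 m³, 3 m³ left
container 6: place 16 m³, 4 m³ left
container 4: place 7 m³, 1 m³ left
container 2: place 2 m³, 0 m³ left
6 containers × 20 m³ = 120 m³; used 111 m³; unused 9 m³.

9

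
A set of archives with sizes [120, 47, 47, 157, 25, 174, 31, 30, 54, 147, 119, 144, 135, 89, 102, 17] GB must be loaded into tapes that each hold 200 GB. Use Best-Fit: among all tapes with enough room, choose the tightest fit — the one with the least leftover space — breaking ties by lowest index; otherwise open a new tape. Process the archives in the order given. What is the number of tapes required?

120 GB → tape 1 (remaining 80 GB)
47 GB → tape 1 (remaining 33 GB)
47 GB → tape 2 (remaining 153 GB)
157 GB → tape 3 (remaining 43 GB)
25 GB → tape 1 (remaining 8 GB)
174 GB → tape 4 (remaining 26 GB)
31 GB → tape 3 (remaining 12 GB)
30 GB → tape 2 (remaining 123 GB)
54 GB → tape 2 (remaining 69 GB)
147 GB → tape 5 (remaining 53 GB)
119 GB → tape 6 (remaining 81 GB)
144 GB → tape 7 (remaining 56 GB)
135 GB → tape 8 (remaining 65 GB)
89 GB → tape 9 (remaining 111 GB)
102 GB → tape 9 (remaining 9 GB)
17 GB → tape 4 (remaining 9 GB)
Final tapes: [120,47,25] [47,30,54] [157,31] [174,17] [147] [119] [144] [135] [89,102].

9 tapes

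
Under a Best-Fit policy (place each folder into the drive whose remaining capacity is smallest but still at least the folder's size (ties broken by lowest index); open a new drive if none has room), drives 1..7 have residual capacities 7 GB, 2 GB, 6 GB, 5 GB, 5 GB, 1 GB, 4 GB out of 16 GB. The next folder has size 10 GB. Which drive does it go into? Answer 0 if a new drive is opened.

No drive has ≥ 10 GB free, so a new drive is opened.

0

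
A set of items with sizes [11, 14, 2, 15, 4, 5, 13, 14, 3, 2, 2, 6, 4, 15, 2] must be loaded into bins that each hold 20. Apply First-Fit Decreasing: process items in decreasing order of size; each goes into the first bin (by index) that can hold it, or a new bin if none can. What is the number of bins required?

6 bins

Sorted descending: 15, 15, 14, 14, 13, 11, 6, 5, 4, 4, 3, 2, 2, 2, 2.
bin 1: place 15, 5 left
bin 2: place 15, 5 left
bin 3: place 14, 6 left
bin 4: place 14, 6 left
bin 5: place 13, 7 left
bin 6: place 11, 9 left
bin 3: place 6, 0 left
bin 1: place 5, 0 left
bin 2: place 4, 1 left
bin 4: place 4, 2 left
bin 5: place 3, 4 left
bin 4: place 2, 0 left
bin 5: place 2, 2 left
bin 5: place 2, 0 left
bin 6: place 2, 7 left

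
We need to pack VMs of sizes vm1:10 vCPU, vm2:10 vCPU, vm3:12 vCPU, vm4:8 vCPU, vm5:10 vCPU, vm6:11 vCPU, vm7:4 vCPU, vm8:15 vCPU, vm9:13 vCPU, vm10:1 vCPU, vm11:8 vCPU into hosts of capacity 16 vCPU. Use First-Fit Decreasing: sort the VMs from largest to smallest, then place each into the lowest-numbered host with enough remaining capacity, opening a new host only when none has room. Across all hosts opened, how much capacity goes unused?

Sorted descending: 15, 13, 12, 11, 10, 10, 10, 8, 8, 4, 1.
host 1: place 15 vCPU, 1 vCPU left
host 2: place 13 vCPU, 3 vCPU left
host 3: place 12 vCPU, 4 vCPU left
host 4: place 11 vCPU, 5 vCPU left
host 5: place 10 vCPU, 6 vCPU left
host 6: place 10 vCPU, 6 vCPU left
host 7: place 10 vCPU, 6 vCPU left
host 8: place 8 vCPU, 8 vCPU left
host 8: place 8 vCPU, 0 vCPU left
host 3: place 4 vCPU, 0 vCPU left
host 1: place 1 vCPU, 0 vCPU left
8 hosts × 16 vCPU = 128 vCPU; used 102 vCPU; unused 26 vCPU.

26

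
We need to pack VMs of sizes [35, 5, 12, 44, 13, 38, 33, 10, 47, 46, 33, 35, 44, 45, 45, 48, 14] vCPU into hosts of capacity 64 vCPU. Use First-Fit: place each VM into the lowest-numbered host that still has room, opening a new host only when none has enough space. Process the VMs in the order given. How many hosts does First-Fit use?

35 vCPU → host 1 (remaining 29 vCPU)
5 vCPU → host 1 (remaining 24 vCPU)
12 vCPU → host 1 (remaining 12 vCPU)
44 vCPU → host 2 (remaining 20 vCPU)
13 vCPU → host 2 (remaining 7 vCPU)
38 vCPU → host 3 (remaining 26 vCPU)
33 vCPU → host 4 (remaining 31 vCPU)
10 vCPU → host 1 (remaining 2 vCPU)
47 vCPU → host 5 (remaining 17 vCPU)
46 vCPU → host 6 (remaining 18 vCPU)
33 vCPU → host 7 (remaining 31 vCPU)
35 vCPU → host 8 (remaining 29 vCPU)
44 vCPU → host 9 (remaining 20 vCPU)
45 vCPU → host 10 (remaining 19 vCPU)
45 vCPU → host 11 (remaining 19 vCPU)
48 vCPU → host 12 (remaining 16 vCPU)
14 vCPU → host 3 (remaining 12 vCPU)
Final hosts: [35,5,12,10] [44,13] [38,14] [33] [47] [46] [33] [35] [44] [45] [45] [48].

12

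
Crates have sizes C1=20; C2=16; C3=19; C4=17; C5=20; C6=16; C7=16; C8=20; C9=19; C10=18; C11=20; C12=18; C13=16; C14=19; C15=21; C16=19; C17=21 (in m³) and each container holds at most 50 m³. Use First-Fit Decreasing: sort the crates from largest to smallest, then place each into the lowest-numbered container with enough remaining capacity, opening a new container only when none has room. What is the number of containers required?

8 containers

Sorted descending: 21, 21, 20, 20, 20, 20, 19, 19, 19, 19, 18, 18, 17, 16, 16, 16, 16.
Put 21 m³ in container 1; 29 m³ remain.
Put 21 m³ in container 1; 8 m³ remain.
Put 20 m³ in container 2; 30 m³ remain.
Put 20 m³ in container 2; 10 m³ remain.
Put 20 m³ in container 3; 30 m³ remain.
Put 20 m³ in container 3; 10 m³ remain.
Put 19 m³ in container 4; 31 m³ remain.
Put 19 m³ in container 4; 12 m³ remain.
Put 19 m³ in container 5; 31 m³ remain.
Put 19 m³ in container 5; 12 m³ remain.
Put 18 m³ in container 6; 32 m³ remain.
Put 18 m³ in container 6; 14 m³ remain.
Put 17 m³ in container 7; 33 m³ remain.
Put 16 m³ in container 7; 17 m³ remain.
Put 16 m³ in container 7; 1 m³ remain.
Put 16 m³ in container 8; 34 m³ remain.
Put 16 m³ in container 8; 18 m³ remain.
Final containers: [21,21] [20,20] [20,20] [19,19] [19,19] [18,18] [17,16,16] [16,16].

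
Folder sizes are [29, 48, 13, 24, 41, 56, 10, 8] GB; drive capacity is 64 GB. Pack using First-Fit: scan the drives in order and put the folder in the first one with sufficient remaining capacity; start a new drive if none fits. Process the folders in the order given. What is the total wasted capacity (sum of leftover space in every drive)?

91

Put 29 GB in drive 1; 35 GB remain.
Put 48 GB in drive 2; 16 GB remain.
Put 13 GB in drive 1; 22 GB remain.
Put 24 GB in drive 3; 40 GB remain.
Put 41 GB in drive 4; 23 GB remain.
Put 56 GB in drive 5; 8 GB remain.
Put 10 GB in drive 1; 12 GB remain.
Put 8 GB in drive 1; 4 GB remain.
5 drives × 64 GB = 320 GB; used 229 GB; unused 91 GB.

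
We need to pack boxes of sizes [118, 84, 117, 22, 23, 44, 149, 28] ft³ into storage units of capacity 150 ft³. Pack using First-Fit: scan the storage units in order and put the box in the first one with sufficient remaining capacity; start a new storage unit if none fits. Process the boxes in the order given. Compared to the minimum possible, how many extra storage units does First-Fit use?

1

First-Fit: [118,22] [84,23,28] [117] [44] [149] → 5 storage units.
Total size 585 ft³; any packing needs at least ⌈585/150⌉ = 4 storage units.
An optimal packing achieves that bound: [149] [118,28] [117,23] [84,44,22] → 4 storage units.
Excess: 5 − 4 = 1.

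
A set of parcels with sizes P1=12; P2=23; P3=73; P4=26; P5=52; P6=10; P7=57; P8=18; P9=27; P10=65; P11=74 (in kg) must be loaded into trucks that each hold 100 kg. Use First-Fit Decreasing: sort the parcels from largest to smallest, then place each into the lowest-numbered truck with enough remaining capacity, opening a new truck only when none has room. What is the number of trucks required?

Sorted descending: 74, 73, 65, 57, 52, 27, 26, 23, 18, 12, 10.
truck 1: place 74 kg, 26 kg left
truck 2: place 73 kg, 27 kg left
truck 3: place 65 kg, 35 kg left
truck 4: place 57 kg, 43 kg left
truck 5: place 52 kg, 48 kg left
truck 2: place 27 kg, 0 kg left
truck 1: place 26 kg, 0 kg left
truck 3: place 23 kg, 12 kg left
truck 4: place 18 kg, 25 kg left
truck 3: place 12 kg, 0 kg left
truck 4: place 10 kg, 15 kg left

5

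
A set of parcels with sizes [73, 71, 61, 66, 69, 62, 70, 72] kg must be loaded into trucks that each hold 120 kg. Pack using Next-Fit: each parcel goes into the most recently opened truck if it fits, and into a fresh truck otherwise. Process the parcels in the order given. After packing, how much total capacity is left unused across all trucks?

416

truck 1: place 73 kg, 47 kg left
truck 2: place 71 kg, 49 kg left
truck 3: place 61 kg, 59 kg left
truck 4: place 66 kg, 54 kg left
truck 5: place 69 kg, 51 kg left
truck 6: place 62 kg, 58 kg left
truck 7: place 70 kg, 50 kg left
truck 8: place 72 kg, 48 kg left
8 trucks × 120 kg = 960 kg; used 544 kg; unused 416 kg.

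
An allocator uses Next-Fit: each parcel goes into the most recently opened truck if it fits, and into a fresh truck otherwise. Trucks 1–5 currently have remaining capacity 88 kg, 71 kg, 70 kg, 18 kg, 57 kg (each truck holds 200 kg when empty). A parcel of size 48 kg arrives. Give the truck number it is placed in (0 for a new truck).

5

Next-Fit only looks at truck 5, which has 57 kg free.
48 kg fits there.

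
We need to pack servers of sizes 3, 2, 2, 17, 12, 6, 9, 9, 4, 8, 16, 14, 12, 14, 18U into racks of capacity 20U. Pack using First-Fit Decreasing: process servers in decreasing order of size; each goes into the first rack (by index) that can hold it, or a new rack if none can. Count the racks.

Sorted descending: 18, 17, 16, 14, 14, 12, 12, 9, 9, 8, 6, 4, 3, 2, 2.
18U → rack 1 (remaining 2U)
17U → rack 2 (remaining 3U)
16U → rack 3 (remaining 4U)
14U → rack 4 (remaining 6U)
14U → rack 5 (remaining 6U)
12U → rack 6 (remaining 8U)
12U → rack 7 (remaining 8U)
9U → rack 8 (remaining 11U)
9U → rack 8 (remaining 2U)
8U → rack 6 (remaining 0U)
6U → rack 4 (remaining 0U)
4U → rack 3 (remaining 0U)
3U → rack 2 (remaining 0U)
2U → rack 1 (remaining 0U)
2U → rack 5 (remaining 4U)
Final racks: [18,2] [17,3] [16,4] [14,6] [14,2] [12,8] [12] [9,9].

8 racks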